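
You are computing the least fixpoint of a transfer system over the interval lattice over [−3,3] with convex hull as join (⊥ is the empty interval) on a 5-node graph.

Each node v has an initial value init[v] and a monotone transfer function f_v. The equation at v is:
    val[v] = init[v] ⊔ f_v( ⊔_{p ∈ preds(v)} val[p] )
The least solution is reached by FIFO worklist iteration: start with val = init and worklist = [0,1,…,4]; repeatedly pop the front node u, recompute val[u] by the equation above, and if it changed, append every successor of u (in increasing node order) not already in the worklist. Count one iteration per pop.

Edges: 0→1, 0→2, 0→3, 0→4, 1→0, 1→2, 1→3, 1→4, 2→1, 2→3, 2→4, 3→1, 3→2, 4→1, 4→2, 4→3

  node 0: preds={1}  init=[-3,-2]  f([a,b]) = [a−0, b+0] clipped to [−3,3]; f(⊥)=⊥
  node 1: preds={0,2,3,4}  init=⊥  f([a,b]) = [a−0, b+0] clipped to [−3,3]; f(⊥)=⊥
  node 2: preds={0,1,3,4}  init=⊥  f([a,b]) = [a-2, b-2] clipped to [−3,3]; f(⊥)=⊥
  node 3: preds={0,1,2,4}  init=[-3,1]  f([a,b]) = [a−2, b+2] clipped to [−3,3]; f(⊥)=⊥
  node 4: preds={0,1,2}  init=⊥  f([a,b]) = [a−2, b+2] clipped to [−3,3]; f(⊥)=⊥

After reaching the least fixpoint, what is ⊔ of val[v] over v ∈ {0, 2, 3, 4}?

[-3,3]

Worklist (15 pops):
  #1 pop 0: in=⊥ → [-3,-2] (no change)
  #2 pop 1: in=[-3,1] → [-3,1] (was ⊥); enqueue [0]
  #3 pop 2: in=[-3,1] → [-3,-1] (was ⊥); enqueue [1]
  #4 pop 3: in=[-3,1] → [-3,3] (was [-3,1]); enqueue [2]
  #5 pop 4: in=[-3,1] → [-3,3] (was ⊥); enqueue [3]
  #6 pop 0: in=[-3,1] → [-3,1] (was [-3,-2]); enqueue [4]
  #7 pop 1: in=[-3,3] → [-3,3] (was [-3,1]); enqueue [0]
  #8 pop 2: in=[-3,3] → [-3,1] (was [-3,-1]); enqueue [1]
  #9 pop 3: in=[-3,3] → [-3,3] (no change)
  #10 pop 4: in=[-3,3] → [-3,3] (no change)
  #11 pop 0: in=[-3,3] → [-3,3] (was [-3,1]); enqueue [2,3,4]
  #12 pop 1: in=[-3,3] → [-3,3] (no change)
  #13 pop 2: in=[-3,3] → [-3,1] (no change)
  #14 pop 3: in=[-3,3] → [-3,3] (no change)
  #15 pop 4: in=[-3,3] → [-3,3] (no change)

Fixpoint:
  val[0] = [-3,3]
  val[1] = [-3,3]
  val[2] = [-3,1]
  val[3] = [-3,3]
  val[4] = [-3,3]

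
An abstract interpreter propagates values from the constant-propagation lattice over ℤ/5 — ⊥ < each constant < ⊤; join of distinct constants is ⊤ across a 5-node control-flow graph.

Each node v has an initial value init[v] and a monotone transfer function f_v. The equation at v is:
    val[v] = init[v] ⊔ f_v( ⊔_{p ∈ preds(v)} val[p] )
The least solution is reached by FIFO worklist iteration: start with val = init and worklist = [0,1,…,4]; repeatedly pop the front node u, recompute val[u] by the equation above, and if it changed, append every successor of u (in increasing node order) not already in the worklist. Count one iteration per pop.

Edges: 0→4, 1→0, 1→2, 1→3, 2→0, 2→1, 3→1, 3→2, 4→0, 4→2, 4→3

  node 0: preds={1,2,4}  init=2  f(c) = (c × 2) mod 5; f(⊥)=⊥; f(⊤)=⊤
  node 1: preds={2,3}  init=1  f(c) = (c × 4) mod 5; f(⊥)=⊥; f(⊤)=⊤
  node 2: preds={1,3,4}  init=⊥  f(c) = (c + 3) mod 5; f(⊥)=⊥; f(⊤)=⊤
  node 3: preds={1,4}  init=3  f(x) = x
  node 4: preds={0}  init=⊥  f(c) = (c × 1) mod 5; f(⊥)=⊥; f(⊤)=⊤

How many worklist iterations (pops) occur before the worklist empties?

Trace (13 dequeues):
  [1] u=0 | in 1 | out 2 | ==
  [2] u=1 | in 3 | out ⊤ | prev 1 | push {0}
  [3] u=2 | in ⊤ | out ⊤ | prev ⊥ | push {1}
  [4] u=3 | in ⊤ | out ⊤ | prev 3 | push {2}
  [5] u=4 | in 2 | out 2 | prev ⊥ | push {3}
  [6] u=0 | in ⊤ | out ⊤ | prev 2 | push {4}
  [7] u=1 | in ⊤ | out ⊤ | ==
  [8] u=2 | in ⊤ | out ⊤ | ==
  [9] u=3 | in ⊤ | out ⊤ | ==
  [10] u=4 | in ⊤ | out ⊤ | prev 2 | push {0,2,3}
  [11] u=0 | in ⊤ | out ⊤ | ==
  [12] u=2 | in ⊤ | out ⊤ | ==
  [13] u=3 | in ⊤ | out ⊤ | ==

Converged values:
  [0] ⊤
  [1] ⊤
  [2] ⊤
  [3] ⊤
  [4] ⊤

13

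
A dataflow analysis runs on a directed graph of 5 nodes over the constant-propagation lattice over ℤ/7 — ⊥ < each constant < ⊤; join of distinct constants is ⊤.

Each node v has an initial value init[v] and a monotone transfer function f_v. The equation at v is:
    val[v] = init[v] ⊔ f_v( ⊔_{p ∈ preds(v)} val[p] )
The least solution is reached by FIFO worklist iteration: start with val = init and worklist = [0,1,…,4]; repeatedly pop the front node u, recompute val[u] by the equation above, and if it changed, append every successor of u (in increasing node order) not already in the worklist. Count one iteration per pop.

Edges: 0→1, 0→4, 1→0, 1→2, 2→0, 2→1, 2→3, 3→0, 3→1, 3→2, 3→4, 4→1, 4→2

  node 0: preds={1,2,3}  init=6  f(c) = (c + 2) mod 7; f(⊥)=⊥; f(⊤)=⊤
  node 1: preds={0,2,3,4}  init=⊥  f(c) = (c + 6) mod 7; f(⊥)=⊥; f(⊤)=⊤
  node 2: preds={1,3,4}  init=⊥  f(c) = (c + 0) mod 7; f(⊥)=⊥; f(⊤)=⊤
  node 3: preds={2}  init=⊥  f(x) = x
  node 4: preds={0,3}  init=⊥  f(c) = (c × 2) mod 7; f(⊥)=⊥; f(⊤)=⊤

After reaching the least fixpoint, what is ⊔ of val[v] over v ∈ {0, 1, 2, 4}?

⊤

Worklist (16 pops):
  #1 pop 0: in=⊥ → 6 (no change)
  #2 pop 1: in=6 → 5 (was ⊥); enqueue [0]
  #3 pop 2: in=5 → 5 (was ⊥); enqueue [1]
  #4 pop 3: in=5 → 5 (was ⊥); enqueue [2]
  #5 pop 4: in=⊤ → ⊤ (was ⊥); enqueue []
  #6 pop 0: in=5 → ⊤ (was 6); enqueue [4]
  #7 pop 1: in=⊤ → ⊤ (was 5); enqueue [0]
  #8 pop 2: in=⊤ → ⊤ (was 5); enqueue [1,3]
  #9 pop 4: in=⊤ → ⊤ (no change)
  #10 pop 0: in=⊤ → ⊤ (no change)
  #11 pop 1: in=⊤ → ⊤ (no change)
  #12 pop 3: in=⊤ → ⊤ (was 5); enqueue [0,1,2,4]
  #13 pop 0: in=⊤ → ⊤ (no change)
  #14 pop 1: in=⊤ → ⊤ (no change)
  #15 pop 2: in=⊤ → ⊤ (no change)
  #16 pop 4: in=⊤ → ⊤ (no change)

Fixpoint:
  val[0] = ⊤
  val[1] = ⊤
  val[2] = ⊤
  val[3] = ⊤
  val[4] = ⊤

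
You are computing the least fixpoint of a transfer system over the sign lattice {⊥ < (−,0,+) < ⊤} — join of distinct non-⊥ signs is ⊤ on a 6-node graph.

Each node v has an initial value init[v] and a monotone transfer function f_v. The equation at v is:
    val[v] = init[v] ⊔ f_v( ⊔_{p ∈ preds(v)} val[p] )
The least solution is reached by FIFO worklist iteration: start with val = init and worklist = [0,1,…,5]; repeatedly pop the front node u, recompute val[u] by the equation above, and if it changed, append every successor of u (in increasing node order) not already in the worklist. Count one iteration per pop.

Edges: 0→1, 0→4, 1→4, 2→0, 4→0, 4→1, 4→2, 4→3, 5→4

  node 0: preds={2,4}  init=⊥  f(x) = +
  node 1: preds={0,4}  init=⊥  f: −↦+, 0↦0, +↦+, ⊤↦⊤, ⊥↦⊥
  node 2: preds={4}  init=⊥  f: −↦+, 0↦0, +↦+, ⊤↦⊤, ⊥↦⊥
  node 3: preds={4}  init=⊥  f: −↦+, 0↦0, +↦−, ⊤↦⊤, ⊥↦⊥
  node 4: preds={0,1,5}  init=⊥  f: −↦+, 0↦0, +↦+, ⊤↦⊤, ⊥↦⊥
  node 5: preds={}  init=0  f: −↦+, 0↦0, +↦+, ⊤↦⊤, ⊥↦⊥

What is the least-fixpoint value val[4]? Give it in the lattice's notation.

⊤

Iteration log — 12 steps:
  step 1. node 0  ⊔preds=⊥  new=+  old=⊥  +wl: 
  step 2. node 1  ⊔preds=+  new=+  old=⊥  +wl: 
  step 3. node 2  ⊔preds=⊥  new=⊥  stable
  step 4. node 3  ⊔preds=⊥  new=⊥  stable
  step 5. node 4  ⊔preds=⊤  new=⊤  old=⊥  +wl: 0,1,2,3
  step 6. node 5  ⊔preds=⊥  new=0  stable
  step 7. node 0  ⊔preds=⊤  new=+  stable
  step 8. node 1  ⊔preds=⊤  new=⊤  old=+  +wl: 4
  step 9. node 2  ⊔preds=⊤  new=⊤  old=⊥  +wl: 0
  step 10. node 3  ⊔preds=⊤  new=⊤  old=⊥  +wl: 
  step 11. node 4  ⊔preds=⊤  new=⊤  stable
  step 12. node 0  ⊔preds=⊤  new=+  stable

Least fixpoint reached:
  node 0: +
  node 1: ⊤
  node 2: ⊤
  node 3: ⊤
  node 4: ⊤
  node 5: 0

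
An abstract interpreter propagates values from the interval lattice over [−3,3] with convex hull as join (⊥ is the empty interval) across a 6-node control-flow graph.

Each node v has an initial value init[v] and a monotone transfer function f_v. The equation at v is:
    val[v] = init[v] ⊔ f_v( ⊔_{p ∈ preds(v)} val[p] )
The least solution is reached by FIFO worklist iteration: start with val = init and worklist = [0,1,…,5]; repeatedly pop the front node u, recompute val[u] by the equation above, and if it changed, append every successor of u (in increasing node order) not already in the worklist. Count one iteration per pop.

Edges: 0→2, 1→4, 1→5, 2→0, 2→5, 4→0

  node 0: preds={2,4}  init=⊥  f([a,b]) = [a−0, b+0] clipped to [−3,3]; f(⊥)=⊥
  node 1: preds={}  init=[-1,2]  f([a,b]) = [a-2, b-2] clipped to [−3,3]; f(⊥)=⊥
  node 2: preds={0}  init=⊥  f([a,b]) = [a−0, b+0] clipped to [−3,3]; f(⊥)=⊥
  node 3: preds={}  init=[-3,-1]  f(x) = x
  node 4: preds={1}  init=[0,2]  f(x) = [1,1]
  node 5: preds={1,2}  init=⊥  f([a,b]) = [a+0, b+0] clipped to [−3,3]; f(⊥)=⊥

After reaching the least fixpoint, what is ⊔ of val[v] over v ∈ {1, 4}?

[-1,2]

Iteration log — 7 steps:
  step 1. node 0  ⊔preds=[0,2]  new=[0,2]  old=⊥  +wl: 
  step 2. node 1  ⊔preds=⊥  new=[-1,2]  stable
  step 3. node 2  ⊔preds=[0,2]  new=[0,2]  old=⊥  +wl: 0
  step 4. node 3  ⊔preds=⊥  new=[-3,-1]  stable
  step 5. node 4  ⊔preds=[-1,2]  new=[0,2]  stable
  step 6. node 5  ⊔preds=[-1,2]  new=[-1,2]  old=⊥  +wl: 
  step 7. node 0  ⊔preds=[0,2]  new=[0,2]  stable

Least fixpoint reached:
  node 0: [0,2]
  node 1: [-1,2]
  node 2: [0,2]
  node 3: [-3,-1]
  node 4: [0,2]
  node 5: [-1,2]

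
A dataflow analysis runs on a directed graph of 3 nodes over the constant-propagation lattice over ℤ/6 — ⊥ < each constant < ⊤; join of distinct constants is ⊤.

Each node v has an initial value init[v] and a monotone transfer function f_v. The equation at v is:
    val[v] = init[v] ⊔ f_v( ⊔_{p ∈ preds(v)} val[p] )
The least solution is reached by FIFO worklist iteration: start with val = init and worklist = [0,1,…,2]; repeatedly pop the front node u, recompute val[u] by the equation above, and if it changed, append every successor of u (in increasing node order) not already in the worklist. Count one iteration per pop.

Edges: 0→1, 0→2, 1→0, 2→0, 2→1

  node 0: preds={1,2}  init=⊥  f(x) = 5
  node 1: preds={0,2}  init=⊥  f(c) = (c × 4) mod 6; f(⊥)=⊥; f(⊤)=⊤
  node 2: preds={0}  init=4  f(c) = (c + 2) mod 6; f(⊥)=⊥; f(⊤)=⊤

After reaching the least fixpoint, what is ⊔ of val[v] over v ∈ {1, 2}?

Iteration log — 5 steps:
  step 1. node 0  ⊔preds=4  new=5  old=⊥  +wl: 
  step 2. node 1  ⊔preds=⊤  new=⊤  old=⊥  +wl: 0
  step 3. node 2  ⊔preds=5  new=⊤  old=4  +wl: 1
  step 4. node 0  ⊔preds=⊤  new=5  stable
  step 5. node 1  ⊔preds=⊤  new=⊤  stable

Least fixpoint reached:
  node 0: 5
  node 1: ⊤
  node 2: ⊤

⊤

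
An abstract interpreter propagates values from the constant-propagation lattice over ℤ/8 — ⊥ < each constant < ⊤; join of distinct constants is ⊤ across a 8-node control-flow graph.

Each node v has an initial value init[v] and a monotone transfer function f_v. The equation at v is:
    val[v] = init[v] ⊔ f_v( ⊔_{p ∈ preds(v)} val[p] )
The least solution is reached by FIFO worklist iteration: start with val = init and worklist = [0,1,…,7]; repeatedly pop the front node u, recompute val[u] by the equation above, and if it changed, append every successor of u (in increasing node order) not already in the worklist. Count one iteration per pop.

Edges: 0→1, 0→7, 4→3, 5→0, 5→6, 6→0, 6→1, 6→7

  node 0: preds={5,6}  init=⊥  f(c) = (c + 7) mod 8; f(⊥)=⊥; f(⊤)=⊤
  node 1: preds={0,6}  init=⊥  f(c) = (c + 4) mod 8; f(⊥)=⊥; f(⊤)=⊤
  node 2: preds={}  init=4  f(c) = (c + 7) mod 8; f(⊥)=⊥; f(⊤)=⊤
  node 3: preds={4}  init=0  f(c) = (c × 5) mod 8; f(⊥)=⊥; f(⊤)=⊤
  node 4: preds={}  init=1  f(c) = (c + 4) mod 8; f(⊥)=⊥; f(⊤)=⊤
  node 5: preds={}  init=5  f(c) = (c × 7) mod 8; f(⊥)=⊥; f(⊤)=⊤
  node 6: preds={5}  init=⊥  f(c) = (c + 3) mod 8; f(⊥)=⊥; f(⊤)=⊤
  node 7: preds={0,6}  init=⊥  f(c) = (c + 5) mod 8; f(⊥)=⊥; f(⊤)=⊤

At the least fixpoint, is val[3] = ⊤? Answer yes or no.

Iteration log — 11 steps:
  step 1. node 0  ⊔preds=5  new=4  old=⊥  +wl: 
  step 2. node 1  ⊔preds=4  new=0  old=⊥  +wl: 
  step 3. node 2  ⊔preds=⊥  new=4  stable
  step 4. node 3  ⊔preds=1  new=⊤  old=0  +wl: 
  step 5. node 4  ⊔preds=⊥  new=1  stable
  step 6. node 5  ⊔preds=⊥  new=5  stable
  step 7. node 6  ⊔preds=5  new=0  old=⊥  +wl: 0,1
  step 8. node 7  ⊔preds=⊤  new=⊤  old=⊥  +wl: 
  step 9. node 0  ⊔preds=⊤  new=⊤  old=4  +wl: 7
  step 10. node 1  ⊔preds=⊤  new=⊤  old=0  +wl: 
  step 11. node 7  ⊔preds=⊤  new=⊤  stable

Least fixpoint reached:
  node 0: ⊤
  node 1: ⊤
  node 2: 4
  node 3: ⊤
  node 4: 1
  node 5: 5
  node 6: 0
  node 7: ⊤

yes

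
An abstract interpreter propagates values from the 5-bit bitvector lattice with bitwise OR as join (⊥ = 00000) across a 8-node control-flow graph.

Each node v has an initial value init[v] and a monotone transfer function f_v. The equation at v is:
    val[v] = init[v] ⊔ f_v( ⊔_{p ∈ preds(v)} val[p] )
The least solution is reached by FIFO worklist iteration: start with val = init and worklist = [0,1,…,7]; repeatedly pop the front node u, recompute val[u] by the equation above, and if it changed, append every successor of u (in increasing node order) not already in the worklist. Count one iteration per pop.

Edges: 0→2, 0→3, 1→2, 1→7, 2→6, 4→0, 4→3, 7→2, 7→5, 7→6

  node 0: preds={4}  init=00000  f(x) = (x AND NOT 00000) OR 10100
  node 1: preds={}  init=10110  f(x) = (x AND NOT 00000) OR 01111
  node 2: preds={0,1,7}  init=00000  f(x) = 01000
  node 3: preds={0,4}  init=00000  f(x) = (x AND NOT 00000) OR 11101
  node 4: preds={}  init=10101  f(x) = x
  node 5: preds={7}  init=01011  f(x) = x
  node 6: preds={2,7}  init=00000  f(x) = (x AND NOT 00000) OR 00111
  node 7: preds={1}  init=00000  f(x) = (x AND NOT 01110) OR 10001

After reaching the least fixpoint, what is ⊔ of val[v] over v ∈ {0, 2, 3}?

11101

Iteration log — 11 steps:
  step 1. node 0  ⊔preds=10101  new=10101  old=00000  +wl: 
  step 2. node 1  ⊔preds=00000  new=11111  old=10110  +wl: 
  step 3. node 2  ⊔preds=11111  new=01000  old=00000  +wl: 
  step 4. node 3  ⊔preds=10101  new=11101  old=00000  +wl: 
  step 5. node 4  ⊔preds=00000  new=10101  stable
  step 6. node 5  ⊔preds=00000  new=01011  stable
  step 7. node 6  ⊔preds=01000  new=01111  old=00000  +wl: 
  step 8. node 7  ⊔preds=11111  new=10001  old=00000  +wl: 2,5,6
  step 9. node 2  ⊔preds=11111  new=01000  stable
  step 10. node 5  ⊔preds=10001  new=11011  old=01011  +wl: 
  step 11. node 6  ⊔preds=11001  new=11111  old=01111  +wl: 

Least fixpoint reached:
  node 0: 10101
  node 1: 11111
  node 2: 01000
  node 3: 11101
  node 4: 10101
  node 5: 11011
  node 6: 11111
  node 7: 10001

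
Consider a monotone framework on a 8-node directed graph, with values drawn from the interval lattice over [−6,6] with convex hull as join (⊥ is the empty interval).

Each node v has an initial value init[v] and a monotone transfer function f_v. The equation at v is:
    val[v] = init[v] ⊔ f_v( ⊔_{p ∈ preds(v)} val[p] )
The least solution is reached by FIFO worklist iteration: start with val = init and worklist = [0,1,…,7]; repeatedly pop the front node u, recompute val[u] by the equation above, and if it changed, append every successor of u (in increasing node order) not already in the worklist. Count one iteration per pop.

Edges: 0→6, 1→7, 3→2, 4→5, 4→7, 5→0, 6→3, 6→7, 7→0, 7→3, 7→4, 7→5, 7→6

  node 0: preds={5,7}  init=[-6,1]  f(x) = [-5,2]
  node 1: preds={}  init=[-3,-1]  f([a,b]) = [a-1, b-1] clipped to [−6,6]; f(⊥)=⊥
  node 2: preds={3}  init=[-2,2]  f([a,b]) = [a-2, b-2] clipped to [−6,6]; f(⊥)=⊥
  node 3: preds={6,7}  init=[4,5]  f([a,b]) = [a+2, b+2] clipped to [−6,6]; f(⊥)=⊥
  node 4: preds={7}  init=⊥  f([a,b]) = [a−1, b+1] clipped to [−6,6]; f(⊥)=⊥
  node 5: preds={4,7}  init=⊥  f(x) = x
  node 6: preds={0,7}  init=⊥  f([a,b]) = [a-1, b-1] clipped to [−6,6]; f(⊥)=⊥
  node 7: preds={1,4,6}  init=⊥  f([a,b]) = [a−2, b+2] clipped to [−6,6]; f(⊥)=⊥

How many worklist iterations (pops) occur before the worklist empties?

24

Worklist (24 pops):
  #1 pop 0: in=⊥ → [-6,2] (was [-6,1]); enqueue []
  #2 pop 1: in=⊥ → [-3,-1] (no change)
  #3 pop 2: in=[4,5] → [-2,3] (was [-2,2]); enqueue []
  #4 pop 3: in=⊥ → [4,5] (no change)
  #5 pop 4: in=⊥ → ⊥ (no change)
  #6 pop 5: in=⊥ → ⊥ (no change)
  #7 pop 6: in=[-6,2] → [-6,1] (was ⊥); enqueue [3]
  #8 pop 7: in=[-6,1] → [-6,3] (was ⊥); enqueue [0,4,5,6]
  #9 pop 3: in=[-6,3] → [-4,5] (was [4,5]); enqueue [2]
  #10 pop 0: in=[-6,3] → [-6,2] (no change)
  #11 pop 4: in=[-6,3] → [-6,4] (was ⊥); enqueue [7]
  #12 pop 5: in=[-6,4] → [-6,4] (was ⊥); enqueue [0]
  #13 pop 6: in=[-6,3] → [-6,2] (was [-6,1]); enqueue [3]
  #14 pop 2: in=[-4,5] → [-6,3] (was [-2,3]); enqueue []
  #15 pop 7: in=[-6,4] → [-6,6] (was [-6,3]); enqueue [4,5,6]
  #16 pop 0: in=[-6,6] → [-6,2] (no change)
  #17 pop 3: in=[-6,6] → [-4,6] (was [-4,5]); enqueue [2]
  #18 pop 4: in=[-6,6] → [-6,6] (was [-6,4]); enqueue [7]
  #19 pop 5: in=[-6,6] → [-6,6] (was [-6,4]); enqueue [0]
  #20 pop 6: in=[-6,6] → [-6,5] (was [-6,2]); enqueue [3]
  #21 pop 2: in=[-4,6] → [-6,4] (was [-6,3]); enqueue []
  #22 pop 7: in=[-6,6] → [-6,6] (no change)
  #23 pop 0: in=[-6,6] → [-6,2] (no change)
  #24 pop 3: in=[-6,6] → [-4,6] (no change)

Fixpoint:
  val[0] = [-6,2]
  val[1] = [-3,-1]
  val[2] = [-6,4]
  val[3] = [-4,6]
  val[4] = [-6,6]
  val[5] = [-6,6]
  val[6] = [-6,5]
  val[7] = [-6,6]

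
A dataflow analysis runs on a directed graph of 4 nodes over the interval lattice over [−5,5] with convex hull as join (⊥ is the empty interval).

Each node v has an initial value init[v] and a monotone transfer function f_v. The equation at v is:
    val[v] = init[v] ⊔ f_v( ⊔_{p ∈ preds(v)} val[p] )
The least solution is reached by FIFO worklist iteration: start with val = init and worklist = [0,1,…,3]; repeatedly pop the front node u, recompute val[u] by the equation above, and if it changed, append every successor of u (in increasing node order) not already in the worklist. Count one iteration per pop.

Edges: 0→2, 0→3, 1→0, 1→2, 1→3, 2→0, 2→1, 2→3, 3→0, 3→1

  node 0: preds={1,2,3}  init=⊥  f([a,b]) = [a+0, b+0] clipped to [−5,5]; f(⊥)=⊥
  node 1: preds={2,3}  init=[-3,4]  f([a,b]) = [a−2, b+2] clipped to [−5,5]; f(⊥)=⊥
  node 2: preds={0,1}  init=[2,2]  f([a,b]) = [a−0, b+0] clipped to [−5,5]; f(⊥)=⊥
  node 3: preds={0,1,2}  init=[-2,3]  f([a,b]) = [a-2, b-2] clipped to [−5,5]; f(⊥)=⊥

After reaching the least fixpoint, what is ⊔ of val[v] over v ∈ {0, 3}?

Iteration log — 10 steps:
  step 1. node 0  ⊔preds=[-3,4]  new=[-3,4]  old=⊥  +wl: 
  step 2. node 1  ⊔preds=[-2,3]  new=[-4,5]  old=[-3,4]  +wl: 0
  step 3. node 2  ⊔preds=[-4,5]  new=[-4,5]  old=[2,2]  +wl: 1
  step 4. node 3  ⊔preds=[-4,5]  new=[-5,3]  old=[-2,3]  +wl: 
  step 5. node 0  ⊔preds=[-5,5]  new=[-5,5]  old=[-3,4]  +wl: 2,3
  step 6. node 1  ⊔preds=[-5,5]  new=[-5,5]  old=[-4,5]  +wl: 0
  step 7. node 2  ⊔preds=[-5,5]  new=[-5,5]  old=[-4,5]  +wl: 1
  step 8. node 3  ⊔preds=[-5,5]  new=[-5,3]  stable
  step 9. node 0  ⊔preds=[-5,5]  new=[-5,5]  stable
  step 10. node 1  ⊔preds=[-5,5]  new=[-5,5]  stable

Least fixpoint reached:
  node 0: [-5,5]
  node 1: [-5,5]
  node 2: [-5,5]
  node 3: [-5,3]

[-5,5]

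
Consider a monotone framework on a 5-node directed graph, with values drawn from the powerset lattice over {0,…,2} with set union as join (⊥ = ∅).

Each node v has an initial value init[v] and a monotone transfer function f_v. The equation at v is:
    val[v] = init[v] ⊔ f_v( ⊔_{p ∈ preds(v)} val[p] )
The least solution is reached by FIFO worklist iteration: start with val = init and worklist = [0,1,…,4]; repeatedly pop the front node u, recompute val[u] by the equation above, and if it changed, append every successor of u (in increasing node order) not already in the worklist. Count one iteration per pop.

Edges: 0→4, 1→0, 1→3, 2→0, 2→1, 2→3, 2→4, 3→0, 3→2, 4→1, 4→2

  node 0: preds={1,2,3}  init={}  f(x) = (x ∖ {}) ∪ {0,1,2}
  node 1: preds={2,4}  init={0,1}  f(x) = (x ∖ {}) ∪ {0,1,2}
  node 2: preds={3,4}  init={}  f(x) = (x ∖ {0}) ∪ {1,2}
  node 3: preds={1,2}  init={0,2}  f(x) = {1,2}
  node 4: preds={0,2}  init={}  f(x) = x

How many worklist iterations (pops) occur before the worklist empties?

Iteration log — 8 steps:
  step 1. node 0  ⊔preds={0,1,2}  new={0,1,2}  old={}  +wl: 
  step 2. node 1  ⊔preds={}  new={0,1,2}  old={0,1}  +wl: 0
  step 3. node 2  ⊔preds={0,2}  new={1,2}  old={}  +wl: 1
  step 4. node 3  ⊔preds={0,1,2}  new={0,1,2}  old={0,2}  +wl: 2
  step 5. node 4  ⊔preds={0,1,2}  new={0,1,2}  old={}  +wl: 
  step 6. node 0  ⊔preds={0,1,2}  new={0,1,2}  stable
  step 7. node 1  ⊔preds={0,1,2}  new={0,1,2}  stable
  step 8. node 2  ⊔preds={0,1,2}  new={1,2}  stable

Least fixpoint reached:
  node 0: {0,1,2}
  node 1: {0,1,2}
  node 2: {1,2}
  node 3: {0,1,2}
  node 4: {0,1,2}

8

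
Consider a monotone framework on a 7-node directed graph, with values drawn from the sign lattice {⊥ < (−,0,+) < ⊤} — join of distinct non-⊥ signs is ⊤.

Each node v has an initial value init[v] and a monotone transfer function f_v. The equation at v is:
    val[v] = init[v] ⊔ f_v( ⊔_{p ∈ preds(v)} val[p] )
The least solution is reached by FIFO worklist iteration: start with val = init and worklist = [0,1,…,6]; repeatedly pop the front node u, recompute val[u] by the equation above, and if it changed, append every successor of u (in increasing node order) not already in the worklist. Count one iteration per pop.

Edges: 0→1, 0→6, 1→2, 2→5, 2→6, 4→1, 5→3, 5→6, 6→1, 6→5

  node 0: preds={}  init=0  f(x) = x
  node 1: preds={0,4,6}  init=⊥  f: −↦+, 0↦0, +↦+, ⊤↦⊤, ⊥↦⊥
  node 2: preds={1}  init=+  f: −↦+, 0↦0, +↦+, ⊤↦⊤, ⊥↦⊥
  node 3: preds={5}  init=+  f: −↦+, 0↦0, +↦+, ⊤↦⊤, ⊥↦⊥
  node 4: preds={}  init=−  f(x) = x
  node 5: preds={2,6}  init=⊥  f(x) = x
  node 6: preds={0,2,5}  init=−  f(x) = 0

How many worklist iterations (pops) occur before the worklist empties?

10

Iteration log — 10 steps:
  step 1. node 0  ⊔preds=⊥  new=0  stable
  step 2. node 1  ⊔preds=⊤  new=⊤  old=⊥  +wl: 
  step 3. node 2  ⊔preds=⊤  new=⊤  old=+  +wl: 
  step 4. node 3  ⊔preds=⊥  new=+  stable
  step 5. node 4  ⊔preds=⊥  new=−  stable
  step 6. node 5  ⊔preds=⊤  new=⊤  old=⊥  +wl: 3
  step 7. node 6  ⊔preds=⊤  new=⊤  old=−  +wl: 1,5
  step 8. node 3  ⊔preds=⊤  new=⊤  old=+  +wl: 
  step 9. node 1  ⊔preds=⊤  new=⊤  stable
  step 10. node 5  ⊔preds=⊤  new=⊤  stable

Least fixpoint reached:
  node 0: 0
  node 1: ⊤
  node 2: ⊤
  node 3: ⊤
  node 4: −
  node 5: ⊤
  node 6: ⊤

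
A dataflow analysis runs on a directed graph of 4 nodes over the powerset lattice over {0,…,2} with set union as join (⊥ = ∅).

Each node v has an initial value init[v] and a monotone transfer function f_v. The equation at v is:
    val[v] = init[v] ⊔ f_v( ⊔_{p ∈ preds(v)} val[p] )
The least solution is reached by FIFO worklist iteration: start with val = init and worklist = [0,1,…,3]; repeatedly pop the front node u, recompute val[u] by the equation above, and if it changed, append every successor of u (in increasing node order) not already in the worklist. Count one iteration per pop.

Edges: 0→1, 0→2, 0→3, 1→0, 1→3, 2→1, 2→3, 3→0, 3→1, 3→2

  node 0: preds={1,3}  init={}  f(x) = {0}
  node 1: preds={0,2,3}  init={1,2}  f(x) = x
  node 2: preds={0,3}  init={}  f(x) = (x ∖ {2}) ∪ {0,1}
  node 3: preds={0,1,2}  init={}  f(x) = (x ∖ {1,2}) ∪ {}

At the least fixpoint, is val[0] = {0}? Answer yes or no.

yes

Worklist (7 pops):
  #1 pop 0: in={1,2} → {0} (was {}); enqueue []
  #2 pop 1: in={0} → {0,1,2} (was {1,2}); enqueue [0]
  #3 pop 2: in={0} → {0,1} (was {}); enqueue [1]
  #4 pop 3: in={0,1,2} → {0} (was {}); enqueue [2]
  #5 pop 0: in={0,1,2} → {0} (no change)
  #6 pop 1: in={0,1} → {0,1,2} (no change)
  #7 pop 2: in={0} → {0,1} (no change)

Fixpoint:
  val[0] = {0}
  val[1] = {0,1,2}
  val[2] = {0,1}
  val[3] = {0}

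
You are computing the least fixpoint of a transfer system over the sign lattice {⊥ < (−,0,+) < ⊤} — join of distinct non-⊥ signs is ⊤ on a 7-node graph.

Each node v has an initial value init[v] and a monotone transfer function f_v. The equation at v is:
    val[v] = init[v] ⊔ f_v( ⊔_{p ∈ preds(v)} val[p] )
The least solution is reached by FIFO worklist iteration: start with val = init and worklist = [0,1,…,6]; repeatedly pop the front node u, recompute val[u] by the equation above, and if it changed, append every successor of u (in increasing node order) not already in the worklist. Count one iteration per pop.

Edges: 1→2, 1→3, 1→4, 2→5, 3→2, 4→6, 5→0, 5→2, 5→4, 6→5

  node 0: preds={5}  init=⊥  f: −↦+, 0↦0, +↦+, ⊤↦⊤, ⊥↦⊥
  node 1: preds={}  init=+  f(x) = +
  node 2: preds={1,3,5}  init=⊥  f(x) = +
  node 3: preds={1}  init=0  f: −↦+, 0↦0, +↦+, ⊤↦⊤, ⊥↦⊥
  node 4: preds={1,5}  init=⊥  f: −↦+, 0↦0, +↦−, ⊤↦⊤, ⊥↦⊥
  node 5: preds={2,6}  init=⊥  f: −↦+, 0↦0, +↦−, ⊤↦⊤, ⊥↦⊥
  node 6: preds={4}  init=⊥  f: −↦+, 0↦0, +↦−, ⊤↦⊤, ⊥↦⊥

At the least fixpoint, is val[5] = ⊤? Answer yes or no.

Iteration log — 16 steps:
  step 1. node 0  ⊔preds=⊥  new=⊥  stable
  step 2. node 1  ⊔preds=⊥  new=+  stable
  step 3. node 2  ⊔preds=⊤  new=+  old=⊥  +wl: 
  step 4. node 3  ⊔preds=+  new=⊤  old=0  +wl: 2
  step 5. node 4  ⊔preds=+  new=−  old=⊥  +wl: 
  step 6. node 5  ⊔preds=+  new=−  old=⊥  +wl: 0,4
  step 7. node 6  ⊔preds=−  new=+  old=⊥  +wl: 5
  step 8. node 2  ⊔preds=⊤  new=+  stable
  step 9. node 0  ⊔preds=−  new=+  old=⊥  +wl: 
  step 10. node 4  ⊔preds=⊤  new=⊤  old=−  +wl: 6
  step 11. node 5  ⊔preds=+  new=−  stable
  step 12. node 6  ⊔preds=⊤  new=⊤  old=+  +wl: 5
  step 13. node 5  ⊔preds=⊤  new=⊤  old=−  +wl: 0,2,4
  step 14. node 0  ⊔preds=⊤  new=⊤  old=+  +wl: 
  step 15. node 2  ⊔preds=⊤  new=+  stable
  step 16. node 4  ⊔preds=⊤  new=⊤  stable

Least fixpoint reached:
  node 0: ⊤
  node 1: +
  node 2: +
  node 3: ⊤
  node 4: ⊤
  node 5: ⊤
  node 6: ⊤

yes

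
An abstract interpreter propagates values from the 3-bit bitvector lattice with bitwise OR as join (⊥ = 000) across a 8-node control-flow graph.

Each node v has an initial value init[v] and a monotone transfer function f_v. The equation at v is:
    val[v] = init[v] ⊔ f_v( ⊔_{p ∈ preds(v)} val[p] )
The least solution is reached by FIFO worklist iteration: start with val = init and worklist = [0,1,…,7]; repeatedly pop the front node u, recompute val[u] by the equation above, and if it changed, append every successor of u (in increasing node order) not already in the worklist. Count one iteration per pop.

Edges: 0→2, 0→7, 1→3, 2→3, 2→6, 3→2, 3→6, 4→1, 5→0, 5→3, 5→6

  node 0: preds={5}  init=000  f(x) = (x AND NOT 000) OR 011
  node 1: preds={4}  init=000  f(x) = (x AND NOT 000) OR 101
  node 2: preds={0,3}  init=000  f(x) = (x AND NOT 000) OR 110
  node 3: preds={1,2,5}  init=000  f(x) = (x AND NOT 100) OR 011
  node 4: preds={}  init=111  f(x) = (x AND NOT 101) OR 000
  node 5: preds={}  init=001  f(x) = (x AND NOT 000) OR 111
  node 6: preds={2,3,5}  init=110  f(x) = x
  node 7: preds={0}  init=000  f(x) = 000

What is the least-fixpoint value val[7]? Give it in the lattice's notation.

Trace (13 dequeues):
  [1] u=0 | in 001 | out 011 | prev 000 | push {}
  [2] u=1 | in 111 | out 111 | prev 000 | push {}
  [3] u=2 | in 011 | out 111 | prev 000 | push {}
  [4] u=3 | in 111 | out 011 | prev 000 | push {2}
  [5] u=4 | in 000 | out 111 | ==
  [6] u=5 | in 000 | out 111 | prev 001 | push {0,3}
  [7] u=6 | in 111 | out 111 | prev 110 | push {}
  [8] u=7 | in 011 | out 000 | ==
  [9] u=2 | in 011 | out 111 | ==
  [10] u=0 | in 111 | out 111 | prev 011 | push {2,7}
  [11] u=3 | in 111 | out 011 | ==
  [12] u=2 | in 111 | out 111 | ==
  [13] u=7 | in 111 | out 000 | ==

Converged values:
  [0] 111
  [1] 111
  [2] 111
  [3] 011
  [4] 111
  [5] 111
  [6] 111
  [7] 000

000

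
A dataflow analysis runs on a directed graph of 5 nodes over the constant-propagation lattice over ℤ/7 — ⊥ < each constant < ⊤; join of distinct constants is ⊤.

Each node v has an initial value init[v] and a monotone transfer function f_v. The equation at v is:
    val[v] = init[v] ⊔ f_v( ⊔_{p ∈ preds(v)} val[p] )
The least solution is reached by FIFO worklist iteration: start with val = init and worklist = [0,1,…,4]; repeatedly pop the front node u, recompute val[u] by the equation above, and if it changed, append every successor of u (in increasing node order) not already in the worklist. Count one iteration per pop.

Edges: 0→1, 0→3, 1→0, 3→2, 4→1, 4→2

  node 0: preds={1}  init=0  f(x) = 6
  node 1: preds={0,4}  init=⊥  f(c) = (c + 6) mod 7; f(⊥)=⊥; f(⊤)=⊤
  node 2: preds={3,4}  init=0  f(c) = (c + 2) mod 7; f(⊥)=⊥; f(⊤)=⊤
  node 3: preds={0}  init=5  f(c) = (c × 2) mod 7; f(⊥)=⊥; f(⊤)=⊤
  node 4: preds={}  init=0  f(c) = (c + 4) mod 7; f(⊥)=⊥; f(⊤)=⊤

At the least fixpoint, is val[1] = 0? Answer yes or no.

Iteration log — 7 steps:
  step 1. node 0  ⊔preds=⊥  new=⊤  old=0  +wl: 
  step 2. node 1  ⊔preds=⊤  new=⊤  old=⊥  +wl: 0
  step 3. node 2  ⊔preds=⊤  new=⊤  old=0  +wl: 
  step 4. node 3  ⊔preds=⊤  new=⊤  old=5  +wl: 2
  step 5. node 4  ⊔preds=⊥  new=0  stable
  step 6. node 0  ⊔preds=⊤  new=⊤  stable
  step 7. node 2  ⊔preds=⊤  new=⊤  stable

Least fixpoint reached:
  node 0: ⊤
  node 1: ⊤
  node 2: ⊤
  node 3: ⊤
  node 4: 0

no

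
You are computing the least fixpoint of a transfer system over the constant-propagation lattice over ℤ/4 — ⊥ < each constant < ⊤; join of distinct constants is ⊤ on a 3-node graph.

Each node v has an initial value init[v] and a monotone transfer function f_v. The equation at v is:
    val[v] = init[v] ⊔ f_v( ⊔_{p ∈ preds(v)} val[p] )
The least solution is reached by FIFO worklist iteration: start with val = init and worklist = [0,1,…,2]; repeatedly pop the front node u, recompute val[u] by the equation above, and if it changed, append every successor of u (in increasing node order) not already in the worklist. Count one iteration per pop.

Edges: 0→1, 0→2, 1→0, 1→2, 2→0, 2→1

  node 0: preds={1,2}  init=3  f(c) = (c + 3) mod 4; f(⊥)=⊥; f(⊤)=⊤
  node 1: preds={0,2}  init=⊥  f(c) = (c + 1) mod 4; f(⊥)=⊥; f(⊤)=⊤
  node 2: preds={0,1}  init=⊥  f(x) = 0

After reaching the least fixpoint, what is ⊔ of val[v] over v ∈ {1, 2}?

Iteration log — 8 steps:
  step 1. node 0  ⊔preds=⊥  new=3  stable
  step 2. node 1  ⊔preds=3  new=0  old=⊥  +wl: 0
  step 3. node 2  ⊔preds=⊤  new=0  old=⊥  +wl: 1
  step 4. node 0  ⊔preds=0  new=3  stable
  step 5. node 1  ⊔preds=⊤  new=⊤  old=0  +wl: 0,2
  step 6. node 0  ⊔preds=⊤  new=⊤  old=3  +wl: 1
  step 7. node 2  ⊔preds=⊤  new=0  stable
  step 8. node 1  ⊔preds=⊤  new=⊤  stable

Least fixpoint reached:
  node 0: ⊤
  node 1: ⊤
  node 2: 0

⊤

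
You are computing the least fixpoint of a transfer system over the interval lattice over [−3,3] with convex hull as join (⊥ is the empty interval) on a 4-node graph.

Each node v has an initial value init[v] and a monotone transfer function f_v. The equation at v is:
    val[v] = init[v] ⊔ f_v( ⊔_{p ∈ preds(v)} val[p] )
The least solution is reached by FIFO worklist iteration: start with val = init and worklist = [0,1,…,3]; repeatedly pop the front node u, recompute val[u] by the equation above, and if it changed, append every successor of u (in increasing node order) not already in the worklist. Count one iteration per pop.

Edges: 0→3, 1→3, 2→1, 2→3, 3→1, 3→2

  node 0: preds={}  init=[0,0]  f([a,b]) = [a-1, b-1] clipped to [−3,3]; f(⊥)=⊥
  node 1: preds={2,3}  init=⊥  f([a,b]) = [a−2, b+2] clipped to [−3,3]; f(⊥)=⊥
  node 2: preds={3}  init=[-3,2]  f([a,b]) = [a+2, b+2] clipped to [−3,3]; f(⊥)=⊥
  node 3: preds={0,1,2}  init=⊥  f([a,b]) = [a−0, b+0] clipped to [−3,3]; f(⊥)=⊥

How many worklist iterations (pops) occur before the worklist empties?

8

Iteration log — 8 steps:
  step 1. node 0  ⊔preds=⊥  new=[0,0]  stable
  step 2. node 1  ⊔preds=[-3,2]  new=[-3,3]  old=⊥  +wl: 
  step 3. node 2  ⊔preds=⊥  new=[-3,2]  stable
  step 4. node 3  ⊔preds=[-3,3]  new=[-3,3]  old=⊥  +wl: 1,2
  step 5. node 1  ⊔preds=[-3,3]  new=[-3,3]  stable
  step 6. node 2  ⊔preds=[-3,3]  new=[-3,3]  old=[-3,2]  +wl: 1,3
  step 7. node 1  ⊔preds=[-3,3]  new=[-3,3]  stable
  step 8. node 3  ⊔preds=[-3,3]  new=[-3,3]  stable

Least fixpoint reached:
  node 0: [0,0]
  node 1: [-3,3]
  node 2: [-3,3]
  node 3: [-3,3]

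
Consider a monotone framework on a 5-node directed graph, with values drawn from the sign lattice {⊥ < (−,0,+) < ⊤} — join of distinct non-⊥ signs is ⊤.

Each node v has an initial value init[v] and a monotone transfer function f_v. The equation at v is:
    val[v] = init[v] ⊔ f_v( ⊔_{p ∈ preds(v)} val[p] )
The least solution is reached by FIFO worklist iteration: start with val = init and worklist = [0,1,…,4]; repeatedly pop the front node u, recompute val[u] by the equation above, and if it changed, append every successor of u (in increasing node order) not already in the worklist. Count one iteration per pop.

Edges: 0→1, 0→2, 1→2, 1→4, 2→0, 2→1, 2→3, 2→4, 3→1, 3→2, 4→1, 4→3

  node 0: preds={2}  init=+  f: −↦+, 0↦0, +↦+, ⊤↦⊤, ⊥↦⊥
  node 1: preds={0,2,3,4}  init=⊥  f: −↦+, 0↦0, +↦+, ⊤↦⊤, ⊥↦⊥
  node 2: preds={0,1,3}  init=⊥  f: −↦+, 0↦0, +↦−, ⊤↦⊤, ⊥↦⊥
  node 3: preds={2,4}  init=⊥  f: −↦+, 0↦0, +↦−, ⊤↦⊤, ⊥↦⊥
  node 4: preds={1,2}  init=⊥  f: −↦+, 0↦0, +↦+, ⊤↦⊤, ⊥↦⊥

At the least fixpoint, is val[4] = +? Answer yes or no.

no

Worklist (13 pops):
  #1 pop 0: in=⊥ → + (no change)
  #2 pop 1: in=+ → + (was ⊥); enqueue []
  #3 pop 2: in=+ → − (was ⊥); enqueue [0,1]
  #4 pop 3: in=− → + (was ⊥); enqueue [2]
  #5 pop 4: in=⊤ → ⊤ (was ⊥); enqueue [3]
  #6 pop 0: in=− → + (no change)
  #7 pop 1: in=⊤ → ⊤ (was +); enqueue [4]
  #8 pop 2: in=⊤ → ⊤ (was −); enqueue [0,1]
  #9 pop 3: in=⊤ → ⊤ (was +); enqueue [2]
  #10 pop 4: in=⊤ → ⊤ (no change)
  #11 pop 0: in=⊤ → ⊤ (was +); enqueue []
  #12 pop 1: in=⊤ → ⊤ (no change)
  #13 pop 2: in=⊤ → ⊤ (no change)

Fixpoint:
  val[0] = ⊤
  val[1] = ⊤
  val[2] = ⊤
  val[3] = ⊤
  val[4] = ⊤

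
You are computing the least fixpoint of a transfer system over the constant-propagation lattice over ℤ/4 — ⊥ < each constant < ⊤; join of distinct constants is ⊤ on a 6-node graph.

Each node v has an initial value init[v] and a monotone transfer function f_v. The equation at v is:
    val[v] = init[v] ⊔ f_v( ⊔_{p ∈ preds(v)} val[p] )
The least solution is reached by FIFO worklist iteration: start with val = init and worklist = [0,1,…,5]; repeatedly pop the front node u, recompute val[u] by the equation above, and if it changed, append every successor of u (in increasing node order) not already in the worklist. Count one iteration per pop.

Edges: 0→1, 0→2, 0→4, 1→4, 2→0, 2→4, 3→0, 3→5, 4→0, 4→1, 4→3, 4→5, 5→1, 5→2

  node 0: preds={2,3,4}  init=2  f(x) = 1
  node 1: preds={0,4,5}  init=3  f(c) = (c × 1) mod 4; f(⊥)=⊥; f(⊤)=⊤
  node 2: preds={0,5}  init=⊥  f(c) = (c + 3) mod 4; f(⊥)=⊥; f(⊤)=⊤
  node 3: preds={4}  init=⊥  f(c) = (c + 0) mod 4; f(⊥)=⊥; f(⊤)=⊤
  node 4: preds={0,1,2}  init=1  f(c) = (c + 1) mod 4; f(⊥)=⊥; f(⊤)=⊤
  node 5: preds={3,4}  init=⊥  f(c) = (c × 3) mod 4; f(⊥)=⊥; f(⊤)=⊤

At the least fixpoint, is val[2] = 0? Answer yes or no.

Worklist (12 pops):
  #1 pop 0: in=1 → ⊤ (was 2); enqueue []
  #2 pop 1: in=⊤ → ⊤ (was 3); enqueue []
  #3 pop 2: in=⊤ → ⊤ (was ⊥); enqueue [0]
  #4 pop 3: in=1 → 1 (was ⊥); enqueue []
  #5 pop 4: in=⊤ → ⊤ (was 1); enqueue [1,3]
  #6 pop 5: in=⊤ → ⊤ (was ⊥); enqueue [2]
  #7 pop 0: in=⊤ → ⊤ (no change)
  #8 pop 1: in=⊤ → ⊤ (no change)
  #9 pop 3: in=⊤ → ⊤ (was 1); enqueue [0,5]
  #10 pop 2: in=⊤ → ⊤ (no change)
  #11 pop 0: in=⊤ → ⊤ (no change)
  #12 pop 5: in=⊤ → ⊤ (no change)

Fixpoint:
  val[0] = ⊤
  val[1] = ⊤
  val[2] = ⊤
  val[3] = ⊤
  val[4] = ⊤
  val[5] = ⊤

no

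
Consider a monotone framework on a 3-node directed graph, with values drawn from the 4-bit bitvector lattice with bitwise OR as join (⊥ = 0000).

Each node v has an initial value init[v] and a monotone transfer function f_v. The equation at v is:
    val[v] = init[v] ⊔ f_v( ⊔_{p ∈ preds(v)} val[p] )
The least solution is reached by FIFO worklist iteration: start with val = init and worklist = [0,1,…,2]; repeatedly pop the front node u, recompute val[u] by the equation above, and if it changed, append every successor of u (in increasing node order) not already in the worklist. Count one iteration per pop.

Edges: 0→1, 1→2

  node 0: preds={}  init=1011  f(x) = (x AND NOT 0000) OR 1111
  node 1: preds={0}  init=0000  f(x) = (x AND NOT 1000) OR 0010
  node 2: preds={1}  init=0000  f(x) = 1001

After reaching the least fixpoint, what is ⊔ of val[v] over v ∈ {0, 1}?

Worklist (3 pops):
  #1 pop 0: in=0000 → 1111 (was 1011); enqueue []
  #2 pop 1: in=1111 → 0111 (was 0000); enqueue []
  #3 pop 2: in=0111 → 1001 (was 0000); enqueue []

Fixpoint:
  val[0] = 1111
  val[1] = 0111
  val[2] = 1001

1111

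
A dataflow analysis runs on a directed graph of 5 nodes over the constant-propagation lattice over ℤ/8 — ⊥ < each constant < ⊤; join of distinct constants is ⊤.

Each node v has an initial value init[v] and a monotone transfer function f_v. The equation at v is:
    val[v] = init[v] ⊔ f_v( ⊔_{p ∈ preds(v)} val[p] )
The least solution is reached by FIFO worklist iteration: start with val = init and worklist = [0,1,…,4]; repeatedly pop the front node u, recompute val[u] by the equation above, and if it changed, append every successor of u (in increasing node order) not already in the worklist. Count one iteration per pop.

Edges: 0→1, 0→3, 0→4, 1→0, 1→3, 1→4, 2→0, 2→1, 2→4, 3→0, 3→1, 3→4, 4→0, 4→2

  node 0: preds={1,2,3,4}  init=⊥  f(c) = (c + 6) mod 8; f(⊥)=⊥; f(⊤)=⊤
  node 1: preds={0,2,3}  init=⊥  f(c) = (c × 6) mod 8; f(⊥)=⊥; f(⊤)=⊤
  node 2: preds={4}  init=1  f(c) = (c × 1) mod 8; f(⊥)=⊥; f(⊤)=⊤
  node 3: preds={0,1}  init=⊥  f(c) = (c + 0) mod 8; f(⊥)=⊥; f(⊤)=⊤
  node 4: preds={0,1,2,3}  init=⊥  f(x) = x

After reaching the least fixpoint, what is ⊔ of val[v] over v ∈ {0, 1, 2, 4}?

⊤

Iteration log — 12 steps:
  step 1. node 0  ⊔preds=1  new=7  old=⊥  +wl: 
  step 2. node 1  ⊔preds=⊤  new=⊤  old=⊥  +wl: 0
  step 3. node 2  ⊔preds=⊥  new=1  stable
  step 4. node 3  ⊔preds=⊤  new=⊤  old=⊥  +wl: 1
  step 5. node 4  ⊔preds=⊤  new=⊤  old=⊥  +wl: 2
  step 6. node 0  ⊔preds=⊤  new=⊤  old=7  +wl: 3,4
  step 7. node 1  ⊔preds=⊤  new=⊤  stable
  step 8. node 2  ⊔preds=⊤  new=⊤  old=1  +wl: 0,1
  step 9. node 3  ⊔preds=⊤  new=⊤  stable
  step 10. node 4  ⊔preds=⊤  new=⊤  stable
  step 11. node 0  ⊔preds=⊤  new=⊤  stable
  step 12. node 1  ⊔preds=⊤  new=⊤  stable

Least fixpoint reached:
  node 0: ⊤
  node 1: ⊤
  node 2: ⊤
  node 3: ⊤
  node 4: ⊤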